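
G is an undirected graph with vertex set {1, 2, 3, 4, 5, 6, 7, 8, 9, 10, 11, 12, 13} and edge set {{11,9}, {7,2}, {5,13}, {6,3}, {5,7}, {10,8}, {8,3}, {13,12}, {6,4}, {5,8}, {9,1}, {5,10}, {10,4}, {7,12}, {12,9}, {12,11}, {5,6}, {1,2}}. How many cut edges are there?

The edges on the cycle 12-11-9-12 are not bridges since each lies on that cycle.
Every edge lies on some cycle, so there are no bridges.

0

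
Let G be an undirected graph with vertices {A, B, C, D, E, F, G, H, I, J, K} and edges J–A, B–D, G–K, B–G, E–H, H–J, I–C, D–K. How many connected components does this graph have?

4

F is isolated — a component by itself.
Starting from C we can reach C, I. That is one component of size 2.
Starting from A we can reach A, E, H, J. That is one component of size 4.
Starting from B we can reach B, D, G, K. That is one component of size 4.
Total: 4 components.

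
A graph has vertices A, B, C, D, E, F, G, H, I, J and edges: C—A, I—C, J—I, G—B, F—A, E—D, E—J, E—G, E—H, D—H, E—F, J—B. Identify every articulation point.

Removing E increases the component count from 1 to 2, so E is a cut vertex.
By contrast removing D leaves 1 component; it is not a cut vertex. No other vertex is a cut vertex either.

E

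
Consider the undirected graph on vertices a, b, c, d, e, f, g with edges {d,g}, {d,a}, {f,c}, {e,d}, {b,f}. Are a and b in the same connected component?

The component containing a is {a, d, e, g}, and b is not in it.

No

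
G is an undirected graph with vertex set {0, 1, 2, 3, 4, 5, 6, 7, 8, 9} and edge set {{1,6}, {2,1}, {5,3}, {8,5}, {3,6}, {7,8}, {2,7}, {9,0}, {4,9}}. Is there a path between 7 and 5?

From 7 we can reach 1, 2, 3, 5, 6, 7, 8, which includes 5.

Yes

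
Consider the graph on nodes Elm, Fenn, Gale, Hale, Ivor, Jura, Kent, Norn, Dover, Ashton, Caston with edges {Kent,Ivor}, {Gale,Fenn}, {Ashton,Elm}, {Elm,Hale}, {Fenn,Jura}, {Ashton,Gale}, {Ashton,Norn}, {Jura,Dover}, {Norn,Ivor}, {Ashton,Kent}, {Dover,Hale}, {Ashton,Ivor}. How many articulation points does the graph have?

1

Removing Ashton increases the component count from 2 to 3, so Ashton is a cut vertex.
By contrast removing Ivor leaves 2 components; it is not a cut vertex. No other vertex is a cut vertex either.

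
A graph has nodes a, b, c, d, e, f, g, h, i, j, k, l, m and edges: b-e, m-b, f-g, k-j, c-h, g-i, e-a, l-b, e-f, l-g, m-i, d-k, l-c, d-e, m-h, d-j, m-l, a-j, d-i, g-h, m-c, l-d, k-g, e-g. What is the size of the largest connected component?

13

Starting from a we can reach a, b, c, d, e, f, g, h, i, j, k, l, m. That is one component of size 13.
The largest has 13 vertices.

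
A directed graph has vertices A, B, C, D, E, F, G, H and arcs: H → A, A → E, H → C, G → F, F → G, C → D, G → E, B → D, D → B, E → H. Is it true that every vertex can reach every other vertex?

No

There is no directed path from D to E, so the graph is not strongly connected.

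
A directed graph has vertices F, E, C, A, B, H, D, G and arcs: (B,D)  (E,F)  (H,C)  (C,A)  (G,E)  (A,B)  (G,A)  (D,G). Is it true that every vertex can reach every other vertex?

No

There is no directed path from C to H, so the graph is not strongly connected.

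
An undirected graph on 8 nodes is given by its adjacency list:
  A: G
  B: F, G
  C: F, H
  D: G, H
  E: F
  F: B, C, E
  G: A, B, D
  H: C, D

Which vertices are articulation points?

Removing F increases the component count from 1 to 2, so F is a cut vertex.
Removing G increases the component count from 1 to 2, so G is a cut vertex.
By contrast removing B leaves 1 component; it is not a cut vertex. No other vertex is a cut vertex either.

F, G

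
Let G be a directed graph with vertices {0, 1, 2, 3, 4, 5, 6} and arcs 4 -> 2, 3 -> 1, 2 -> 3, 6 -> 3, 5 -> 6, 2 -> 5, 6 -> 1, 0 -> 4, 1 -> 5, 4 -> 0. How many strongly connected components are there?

{1, 3, 5, 6} are all mutually reachable — one SCC of size 4.
{0, 4} are all mutually reachable — one SCC of size 2.
{2} is an SCC by itself.
That gives 3 strongly connected components.

3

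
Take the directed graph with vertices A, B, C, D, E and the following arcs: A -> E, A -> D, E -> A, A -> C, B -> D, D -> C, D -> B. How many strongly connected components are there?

3

{A, E} are all mutually reachable — one SCC of size 2.
{B, D} are all mutually reachable — one SCC of size 2.
{C} is an SCC by itself.
That gives 3 strongly connected components.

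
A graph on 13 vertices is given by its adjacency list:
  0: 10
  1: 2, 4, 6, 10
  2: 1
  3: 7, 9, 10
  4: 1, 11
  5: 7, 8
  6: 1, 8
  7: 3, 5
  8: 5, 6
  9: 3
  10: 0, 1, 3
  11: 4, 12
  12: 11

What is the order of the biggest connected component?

Starting from 0 we can reach 0, 1, 2, 3, 4, 5, 6, 7, 8, 9, 10, 11, 12. That is one component of size 13.
The largest has 13 vertices.

13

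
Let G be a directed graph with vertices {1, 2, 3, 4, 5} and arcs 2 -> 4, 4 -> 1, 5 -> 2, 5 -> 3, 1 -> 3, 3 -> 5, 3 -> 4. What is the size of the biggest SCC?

5

{1, 2, 3, 4, 5} are all mutually reachable — one SCC of size 5.
The largest has 5 vertices.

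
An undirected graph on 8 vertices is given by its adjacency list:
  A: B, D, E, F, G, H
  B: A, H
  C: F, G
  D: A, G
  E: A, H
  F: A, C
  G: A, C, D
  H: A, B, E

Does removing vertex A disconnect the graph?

Yes

Deleting A raises the number of components from 1 to 2, so A is a cut vertex.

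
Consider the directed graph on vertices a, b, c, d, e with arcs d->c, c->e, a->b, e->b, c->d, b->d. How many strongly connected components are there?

2

{b, c, d, e} are all mutually reachable — one SCC of size 4.
{a} is an SCC by itself.
That gives 2 strongly connected components.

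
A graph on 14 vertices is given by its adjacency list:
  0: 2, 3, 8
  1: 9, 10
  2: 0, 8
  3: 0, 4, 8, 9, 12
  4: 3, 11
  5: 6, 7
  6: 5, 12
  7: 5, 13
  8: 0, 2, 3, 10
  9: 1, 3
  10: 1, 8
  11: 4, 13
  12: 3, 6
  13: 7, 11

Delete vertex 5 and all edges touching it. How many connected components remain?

With 5 gone, the remaining components are: {0, 1, 2, 3, 4, 6, 7, 8, 9, 10, 11, 12, 13}.
That is 1 component.

1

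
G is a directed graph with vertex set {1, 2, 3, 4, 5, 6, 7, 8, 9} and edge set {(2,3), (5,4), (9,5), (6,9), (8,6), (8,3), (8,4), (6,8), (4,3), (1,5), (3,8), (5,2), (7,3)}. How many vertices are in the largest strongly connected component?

{2, 3, 4, 5, 6, 8, 9} are all mutually reachable — one SCC of size 7.
{7} is an SCC by itself.
{1} is an SCC by itself.
The largest has 7 vertices.

7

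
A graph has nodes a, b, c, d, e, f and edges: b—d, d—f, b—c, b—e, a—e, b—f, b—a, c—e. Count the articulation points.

Removing b increases the component count from 1 to 2, so b is a cut vertex.
By contrast removing e leaves 1 component; it is not a cut vertex. No other vertex is a cut vertex either.

1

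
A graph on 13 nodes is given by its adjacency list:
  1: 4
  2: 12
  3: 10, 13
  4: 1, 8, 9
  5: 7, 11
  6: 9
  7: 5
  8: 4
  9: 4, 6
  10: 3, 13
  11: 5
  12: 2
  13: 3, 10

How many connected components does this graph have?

4

Starting from 2 we can reach 2, 12. That is one component of size 2.
Starting from 5 we can reach 5, 7, 11. That is one component of size 3.
Starting from 3 we can reach 3, 10, 13. That is one component of size 3.
Starting from 1 we can reach 1, 4, 6, 8, 9. That is one component of size 5.
Total: 4 components.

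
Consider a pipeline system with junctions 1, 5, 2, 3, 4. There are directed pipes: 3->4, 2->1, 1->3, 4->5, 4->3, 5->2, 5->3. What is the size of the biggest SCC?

{1, 2, 3, 4, 5} are all mutually reachable — one SCC of size 5.
The largest has 5 vertices.

5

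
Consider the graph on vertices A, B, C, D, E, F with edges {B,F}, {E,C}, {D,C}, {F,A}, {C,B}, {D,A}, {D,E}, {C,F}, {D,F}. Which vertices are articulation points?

Removing F, for instance, still leaves 1 component. No single vertex removal increases the component count — the graph has no articulation points.

none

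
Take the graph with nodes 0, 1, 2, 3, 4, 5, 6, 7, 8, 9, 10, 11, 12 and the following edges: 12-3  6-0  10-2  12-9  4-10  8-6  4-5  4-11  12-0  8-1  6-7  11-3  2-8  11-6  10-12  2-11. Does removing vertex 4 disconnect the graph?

Deleting 4 raises the number of components from 1 to 2, so 4 is a cut vertex.

Yes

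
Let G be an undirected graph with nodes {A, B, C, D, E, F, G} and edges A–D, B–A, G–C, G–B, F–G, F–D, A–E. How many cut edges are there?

2

The edges on the cycle F-G-B-A-D-F are not bridges since each lies on that cycle.
But removing G–C disconnects G from C; removing A–E disconnects A from E — these are bridges.
That makes 2 bridges.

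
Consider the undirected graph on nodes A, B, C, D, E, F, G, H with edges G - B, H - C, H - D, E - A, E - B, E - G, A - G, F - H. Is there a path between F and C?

Yes

From F we can reach C, D, F, H, which includes C.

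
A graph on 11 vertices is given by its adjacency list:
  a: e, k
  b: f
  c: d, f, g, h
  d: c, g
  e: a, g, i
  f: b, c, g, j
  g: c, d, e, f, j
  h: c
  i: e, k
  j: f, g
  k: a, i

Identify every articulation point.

c, e, f, g

Removing c increases the component count from 1 to 2, so c is a cut vertex.
Removing e increases the component count from 1 to 2, so e is a cut vertex.
Removing f increases the component count from 1 to 2, so f is a cut vertex.
Likewise g is a cut vertex.
By contrast removing a leaves 1 component; it is not a cut vertex. No other vertex is a cut vertex either.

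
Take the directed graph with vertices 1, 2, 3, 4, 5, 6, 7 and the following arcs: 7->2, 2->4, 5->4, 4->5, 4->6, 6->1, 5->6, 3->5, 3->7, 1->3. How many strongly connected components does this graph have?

1

{1, 2, 3, 4, 5, 6, 7} are all mutually reachable — one SCC of size 7.
That gives 1 strongly connected component.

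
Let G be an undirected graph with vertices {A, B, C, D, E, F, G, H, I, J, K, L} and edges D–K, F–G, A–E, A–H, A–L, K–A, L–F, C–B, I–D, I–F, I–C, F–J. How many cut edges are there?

The edges on the cycle I-D-K-A-L-F-I are not bridges since each lies on that cycle.
But removing G–F disconnects G from F; removing B–C disconnects B from C; removing A–H disconnects A from H; removing E–A disconnects E from A — these are bridges.
In total 6 edges are bridges.

6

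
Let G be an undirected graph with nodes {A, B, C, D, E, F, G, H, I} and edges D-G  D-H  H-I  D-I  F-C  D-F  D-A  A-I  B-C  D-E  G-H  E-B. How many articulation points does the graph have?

1

Removing D increases the component count from 1 to 2, so D is a cut vertex.
By contrast removing B leaves 1 component; it is not a cut vertex. No other vertex is a cut vertex either.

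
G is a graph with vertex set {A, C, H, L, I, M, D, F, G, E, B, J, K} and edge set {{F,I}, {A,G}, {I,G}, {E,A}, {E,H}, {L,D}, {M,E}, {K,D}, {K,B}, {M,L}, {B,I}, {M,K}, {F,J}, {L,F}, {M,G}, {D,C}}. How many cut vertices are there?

3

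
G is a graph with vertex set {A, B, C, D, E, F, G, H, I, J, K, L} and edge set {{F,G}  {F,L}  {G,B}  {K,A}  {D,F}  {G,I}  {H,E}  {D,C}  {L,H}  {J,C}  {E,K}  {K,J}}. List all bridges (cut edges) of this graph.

The edges on the cycle D-F-L-H-E-K-J-C-D are not bridges since each lies on that cycle.
But removing G-I disconnects G from I; removing G-F disconnects G from F; removing G-B disconnects G from B; removing A-K disconnects A from K — these are bridges.

A-K, B-G, F-G, G-I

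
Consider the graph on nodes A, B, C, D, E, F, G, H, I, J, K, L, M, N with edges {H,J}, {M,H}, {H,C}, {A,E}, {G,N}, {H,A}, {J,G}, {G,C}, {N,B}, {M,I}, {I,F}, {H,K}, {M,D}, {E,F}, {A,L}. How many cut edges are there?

The edges on the cycle H-J-G-C-H are not bridges since each lies on that cycle.
But removing A - L disconnects A from L; removing H - K disconnects H from K; removing N - B disconnects N from B; removing N - G disconnects N from G — these are bridges.
In total 5 edges are bridges.

5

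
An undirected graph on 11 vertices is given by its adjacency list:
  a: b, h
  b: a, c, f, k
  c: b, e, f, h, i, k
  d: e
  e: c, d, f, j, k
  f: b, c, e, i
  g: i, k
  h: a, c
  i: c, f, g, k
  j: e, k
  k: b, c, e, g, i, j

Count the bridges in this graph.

1

The edges on the cycle e-f-i-k-j-e are not bridges since each lies on that cycle.
But removing d-e disconnects d from e — this is a bridge.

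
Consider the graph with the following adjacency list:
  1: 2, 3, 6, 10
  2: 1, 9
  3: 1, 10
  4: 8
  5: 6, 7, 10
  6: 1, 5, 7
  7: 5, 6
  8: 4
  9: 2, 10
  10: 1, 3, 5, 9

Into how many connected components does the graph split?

Starting from 4 we can reach 4, 8. That is one component of size 2.
Starting from 1 we can reach 1, 2, 3, 5, 6, 7, 9, 10. That is one component of size 8.
Total: 2 components.

2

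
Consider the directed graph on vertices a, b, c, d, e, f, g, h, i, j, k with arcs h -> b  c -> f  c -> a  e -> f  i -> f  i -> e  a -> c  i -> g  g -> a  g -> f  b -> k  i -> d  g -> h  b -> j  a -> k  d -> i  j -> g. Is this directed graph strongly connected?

There is no directed path from h to i, so the graph is not strongly connected.

No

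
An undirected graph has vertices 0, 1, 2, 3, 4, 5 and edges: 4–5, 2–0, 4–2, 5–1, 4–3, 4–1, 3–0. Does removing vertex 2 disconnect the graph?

Deleting 2 leaves 1 component (was 1) (its neighbors 0, 4 remain connected to each other), so 2 is not a cut vertex.

No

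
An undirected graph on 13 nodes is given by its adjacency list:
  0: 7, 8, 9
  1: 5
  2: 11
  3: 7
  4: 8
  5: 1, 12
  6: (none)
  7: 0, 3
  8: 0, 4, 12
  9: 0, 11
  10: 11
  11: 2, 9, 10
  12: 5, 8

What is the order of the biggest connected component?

12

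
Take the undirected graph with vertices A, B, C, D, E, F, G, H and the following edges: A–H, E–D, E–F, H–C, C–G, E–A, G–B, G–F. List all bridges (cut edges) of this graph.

The edges on the cycle E-A-H-C-G-F-E are not bridges since each lies on that cycle.
But removing E–D disconnects E from D; removing G–B disconnects G from B — these are bridges.

B-G, D-E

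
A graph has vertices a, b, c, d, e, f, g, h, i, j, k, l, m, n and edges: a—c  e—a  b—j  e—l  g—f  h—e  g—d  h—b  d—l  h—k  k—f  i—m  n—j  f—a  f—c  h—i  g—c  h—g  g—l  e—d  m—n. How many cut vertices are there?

Removing h increases the component count from 1 to 2, so h is a cut vertex.
By contrast removing k leaves 1 component; it is not a cut vertex. No other vertex is a cut vertex either.

1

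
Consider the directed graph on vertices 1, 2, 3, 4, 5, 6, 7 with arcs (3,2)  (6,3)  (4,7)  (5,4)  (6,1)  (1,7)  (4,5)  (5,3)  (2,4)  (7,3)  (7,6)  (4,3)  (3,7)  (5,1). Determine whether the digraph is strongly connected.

From 3 we can reach every vertex (1, 2, 3, 4, 5, 6, 7), and every vertex can reach 3 (1, 2, 3, 4, 5, 6, 7). So the whole graph is one strongly connected component.

Yes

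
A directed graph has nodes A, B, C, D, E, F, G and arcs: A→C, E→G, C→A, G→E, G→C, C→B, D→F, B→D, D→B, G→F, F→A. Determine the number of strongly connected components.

2

{A, B, C, D, F} are all mutually reachable — one SCC of size 5.
{E, G} are all mutually reachable — one SCC of size 2.
That gives 2 strongly connected components.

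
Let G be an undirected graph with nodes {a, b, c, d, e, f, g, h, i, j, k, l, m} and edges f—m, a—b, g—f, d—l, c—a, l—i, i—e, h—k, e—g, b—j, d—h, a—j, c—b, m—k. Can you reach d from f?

Yes

From f we can reach d, e, f, g, h, i, k, l, m, which includes d.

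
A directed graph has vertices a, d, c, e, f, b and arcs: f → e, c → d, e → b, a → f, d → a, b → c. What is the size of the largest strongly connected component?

{a, b, c, d, e, f} are all mutually reachable — one SCC of size 6.
The largest has 6 vertices.

6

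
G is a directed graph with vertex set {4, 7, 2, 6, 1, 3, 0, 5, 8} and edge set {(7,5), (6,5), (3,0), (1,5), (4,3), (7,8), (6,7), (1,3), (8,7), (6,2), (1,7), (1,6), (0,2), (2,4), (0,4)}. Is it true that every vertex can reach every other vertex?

There is no directed path from 4 to 6, so the graph is not strongly connected.

No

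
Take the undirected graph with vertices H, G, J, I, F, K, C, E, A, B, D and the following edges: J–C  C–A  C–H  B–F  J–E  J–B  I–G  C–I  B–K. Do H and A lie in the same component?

From H we can reach A, B, C, E, F, G, H, I, J, K, which includes A.

Yes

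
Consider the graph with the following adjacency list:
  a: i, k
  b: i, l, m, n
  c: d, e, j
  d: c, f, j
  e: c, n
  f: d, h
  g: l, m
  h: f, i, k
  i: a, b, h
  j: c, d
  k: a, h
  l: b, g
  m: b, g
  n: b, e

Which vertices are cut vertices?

Removing b increases the component count from 1 to 2, so b is a cut vertex.
By contrast removing m leaves 1 component; it is not a cut vertex. No other vertex is a cut vertex either.

b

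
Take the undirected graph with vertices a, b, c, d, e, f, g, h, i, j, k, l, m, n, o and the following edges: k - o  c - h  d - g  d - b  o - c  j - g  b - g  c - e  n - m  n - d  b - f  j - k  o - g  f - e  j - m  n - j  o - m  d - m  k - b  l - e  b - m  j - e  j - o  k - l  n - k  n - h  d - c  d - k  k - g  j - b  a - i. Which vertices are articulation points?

Removing n, for instance, still leaves 2 components. No single vertex removal increases the component count — the graph has no articulation points.

none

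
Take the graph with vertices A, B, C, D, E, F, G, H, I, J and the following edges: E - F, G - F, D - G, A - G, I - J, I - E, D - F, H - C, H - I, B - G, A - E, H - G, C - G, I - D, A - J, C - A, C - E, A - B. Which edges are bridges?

The edges on the cycle C-A-B-G-C are not bridges since each lies on that cycle.
Every edge lies on some cycle, so there are no bridges.

none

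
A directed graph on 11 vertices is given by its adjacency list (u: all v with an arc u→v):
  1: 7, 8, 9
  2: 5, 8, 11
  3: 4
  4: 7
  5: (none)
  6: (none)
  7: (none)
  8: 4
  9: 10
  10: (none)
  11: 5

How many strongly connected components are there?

11

{2} is an SCC by itself.
{6} is an SCC by itself.
{7} is an SCC by itself.
{11} is an SCC by itself.
{3} is an SCC by itself.
(and 6 more singleton SCCs)
That gives 11 strongly connected components.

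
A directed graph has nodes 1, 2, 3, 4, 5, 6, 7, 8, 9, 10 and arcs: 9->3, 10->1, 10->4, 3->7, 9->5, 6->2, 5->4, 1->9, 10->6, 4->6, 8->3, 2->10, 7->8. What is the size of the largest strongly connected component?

7

{1, 2, 4, 5, 6, 9, 10} are all mutually reachable — one SCC of size 7.
{3, 7, 8} are all mutually reachable — one SCC of size 3.
The largest has 7 vertices.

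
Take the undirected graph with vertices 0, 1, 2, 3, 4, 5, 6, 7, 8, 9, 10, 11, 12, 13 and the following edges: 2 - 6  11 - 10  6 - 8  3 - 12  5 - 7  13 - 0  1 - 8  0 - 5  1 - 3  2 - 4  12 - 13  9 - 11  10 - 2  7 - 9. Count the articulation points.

1

Removing 2 increases the component count from 1 to 2, so 2 is a cut vertex.
By contrast removing 3 leaves 1 component; it is not a cut vertex. No other vertex is a cut vertex either.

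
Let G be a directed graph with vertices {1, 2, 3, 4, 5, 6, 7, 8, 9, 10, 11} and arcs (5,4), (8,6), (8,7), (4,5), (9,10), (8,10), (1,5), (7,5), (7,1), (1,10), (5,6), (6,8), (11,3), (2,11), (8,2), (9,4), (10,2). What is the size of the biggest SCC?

6

{1, 4, 5, 6, 7, 8} are all mutually reachable — one SCC of size 6.
{2} is an SCC by itself.
{3} is an SCC by itself.
{11} is an SCC by itself.
{10} is an SCC by itself.
(and 1 more singleton SCC)
The largest has 6 vertices.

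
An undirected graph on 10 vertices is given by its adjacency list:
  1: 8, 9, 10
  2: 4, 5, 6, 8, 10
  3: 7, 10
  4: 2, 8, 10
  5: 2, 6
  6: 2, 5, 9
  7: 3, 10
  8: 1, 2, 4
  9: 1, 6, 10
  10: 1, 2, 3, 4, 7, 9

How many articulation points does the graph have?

1

Removing 10 increases the component count from 1 to 2, so 10 is a cut vertex.
By contrast removing 9 leaves 1 component; it is not a cut vertex. No other vertex is a cut vertex either.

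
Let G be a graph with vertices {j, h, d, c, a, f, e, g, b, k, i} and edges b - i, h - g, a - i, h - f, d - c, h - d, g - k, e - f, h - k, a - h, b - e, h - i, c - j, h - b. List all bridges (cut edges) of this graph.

The edges on the cycle h-g-k-h are not bridges since each lies on that cycle.
But removing h - d disconnects h from d; removing d - c disconnects d from c; removing j - c disconnects j from c — these are bridges.

c-d, c-j, d-h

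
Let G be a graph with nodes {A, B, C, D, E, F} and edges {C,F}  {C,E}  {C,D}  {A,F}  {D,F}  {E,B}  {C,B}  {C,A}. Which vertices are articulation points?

C

Removing C increases the component count from 1 to 2, so C is a cut vertex.
By contrast removing B leaves 1 component; it is not a cut vertex. No other vertex is a cut vertex either.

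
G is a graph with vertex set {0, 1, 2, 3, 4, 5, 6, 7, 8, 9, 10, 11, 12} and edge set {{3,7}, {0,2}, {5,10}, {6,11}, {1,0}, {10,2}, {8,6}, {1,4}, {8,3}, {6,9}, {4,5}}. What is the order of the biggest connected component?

12 is isolated — a component by itself.
Starting from 0 we can reach 0, 1, 2, 4, 5, 10. That is one component of size 6.
Starting from 3 we can reach 3, 6, 7, 8, 9, 11. That is one component of size 6.
The largest has 6 vertices.

6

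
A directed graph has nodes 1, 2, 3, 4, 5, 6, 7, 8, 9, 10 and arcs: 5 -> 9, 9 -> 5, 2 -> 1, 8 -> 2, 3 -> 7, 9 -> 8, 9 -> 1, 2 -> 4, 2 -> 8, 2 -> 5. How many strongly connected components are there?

7

{2, 5, 8, 9} are all mutually reachable — one SCC of size 4.
{10} is an SCC by itself.
{1} is an SCC by itself.
{3} is an SCC by itself.
{4} is an SCC by itself.
(and 2 more singleton SCCs)
That gives 7 strongly connected components.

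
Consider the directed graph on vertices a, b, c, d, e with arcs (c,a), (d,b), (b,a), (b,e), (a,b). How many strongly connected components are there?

{a, b} are all mutually reachable — one SCC of size 2.
{e} is an SCC by itself.
{c} is an SCC by itself.
{d} is an SCC by itself.
That gives 4 strongly connected components.

4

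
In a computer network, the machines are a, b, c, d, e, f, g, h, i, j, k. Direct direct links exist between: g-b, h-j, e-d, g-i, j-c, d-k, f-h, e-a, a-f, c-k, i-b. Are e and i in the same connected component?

The component containing e is {a, c, d, e, f, h, j, k}, and i is not in it.

No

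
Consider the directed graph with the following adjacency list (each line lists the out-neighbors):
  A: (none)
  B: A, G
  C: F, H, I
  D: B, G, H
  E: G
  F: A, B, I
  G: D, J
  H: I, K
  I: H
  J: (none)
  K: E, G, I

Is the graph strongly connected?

There is no directed path from D to F, so the graph is not strongly connected.

No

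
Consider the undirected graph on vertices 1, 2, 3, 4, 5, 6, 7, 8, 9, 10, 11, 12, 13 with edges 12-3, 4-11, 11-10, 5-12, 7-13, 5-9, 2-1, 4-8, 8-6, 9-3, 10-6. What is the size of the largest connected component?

Starting from 7 we can reach 7, 13. That is one component of size 2.
Starting from 1 we can reach 1, 2. That is one component of size 2.
Starting from 3 we can reach 3, 5, 9, 12. That is one component of size 4.
Starting from 4 we can reach 4, 6, 8, 10, 11. That is one component of size 5.
The largest has 5 vertices.

5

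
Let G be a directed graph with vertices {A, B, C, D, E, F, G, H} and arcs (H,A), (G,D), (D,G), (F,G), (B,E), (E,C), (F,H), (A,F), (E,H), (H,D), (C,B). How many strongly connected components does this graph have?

3

{A, F, H} are all mutually reachable — one SCC of size 3.
{B, C, E} are all mutually reachable — one SCC of size 3.
{D, G} are all mutually reachable — one SCC of size 2.
That gives 3 strongly connected components.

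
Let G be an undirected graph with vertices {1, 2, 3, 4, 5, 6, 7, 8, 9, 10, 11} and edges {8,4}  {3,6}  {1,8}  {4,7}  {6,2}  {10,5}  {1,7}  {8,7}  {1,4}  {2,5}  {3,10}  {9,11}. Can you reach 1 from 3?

No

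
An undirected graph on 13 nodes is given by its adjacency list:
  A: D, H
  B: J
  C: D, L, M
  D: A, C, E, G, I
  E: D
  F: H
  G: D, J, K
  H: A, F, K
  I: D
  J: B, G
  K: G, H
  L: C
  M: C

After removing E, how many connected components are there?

1

With E gone, the remaining components are: {A, B, C, D, F, G, H, I, J, K, L, M}.
That is 1 component.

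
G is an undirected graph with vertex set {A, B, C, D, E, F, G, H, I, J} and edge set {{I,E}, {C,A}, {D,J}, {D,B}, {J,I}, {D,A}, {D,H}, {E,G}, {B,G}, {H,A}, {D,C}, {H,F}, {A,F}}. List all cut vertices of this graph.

Removing D increases the component count from 1 to 2, so D is a cut vertex.
By contrast removing C leaves 1 component; it is not a cut vertex. No other vertex is a cut vertex either.

D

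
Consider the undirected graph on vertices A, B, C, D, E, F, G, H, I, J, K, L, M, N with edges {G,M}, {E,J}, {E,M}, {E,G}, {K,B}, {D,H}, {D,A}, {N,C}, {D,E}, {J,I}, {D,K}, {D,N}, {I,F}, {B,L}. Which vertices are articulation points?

B, D, E, I, J, K, N

Removing B increases the component count from 1 to 2, so B is a cut vertex.
Removing D increases the component count from 1 to 5, so D is a cut vertex.
Removing E increases the component count from 1 to 3, so E is a cut vertex.
Likewise I, J, K, N are cut vertices.
By contrast removing L leaves 1 component; it is not a cut vertex. No other vertex is a cut vertex either.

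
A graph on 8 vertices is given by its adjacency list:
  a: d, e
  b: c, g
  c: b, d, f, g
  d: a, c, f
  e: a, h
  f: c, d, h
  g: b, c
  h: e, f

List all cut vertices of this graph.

Removing c increases the component count from 1 to 2, so c is a cut vertex.
By contrast removing d leaves 1 component; it is not a cut vertex. No other vertex is a cut vertex either.

c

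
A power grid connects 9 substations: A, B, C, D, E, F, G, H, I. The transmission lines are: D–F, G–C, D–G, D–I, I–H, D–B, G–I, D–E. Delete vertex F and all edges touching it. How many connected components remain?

2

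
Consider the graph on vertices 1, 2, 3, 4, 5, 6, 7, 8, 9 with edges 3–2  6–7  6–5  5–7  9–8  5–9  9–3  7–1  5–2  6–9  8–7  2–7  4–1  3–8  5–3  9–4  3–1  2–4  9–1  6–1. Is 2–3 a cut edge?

After removing 2–3, the path 2-5-3 still connects them, so the edge is not a bridge.

No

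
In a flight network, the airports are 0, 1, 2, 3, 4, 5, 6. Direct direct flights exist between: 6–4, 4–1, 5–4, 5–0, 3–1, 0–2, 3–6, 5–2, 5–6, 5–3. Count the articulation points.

Removing 5 increases the component count from 1 to 2, so 5 is a cut vertex.
By contrast removing 2 leaves 1 component; it is not a cut vertex. No other vertex is a cut vertex either.

1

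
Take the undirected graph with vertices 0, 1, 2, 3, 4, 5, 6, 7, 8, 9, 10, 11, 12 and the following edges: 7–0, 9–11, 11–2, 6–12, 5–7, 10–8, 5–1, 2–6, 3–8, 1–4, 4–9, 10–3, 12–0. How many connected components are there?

2

Starting from 3 we can reach 3, 8, 10. That is one component of size 3.
Starting from 0 we can reach 0, 1, 2, 4, 5, 6, 7, 9, 11, 12. That is one component of size 10.
Total: 2 components.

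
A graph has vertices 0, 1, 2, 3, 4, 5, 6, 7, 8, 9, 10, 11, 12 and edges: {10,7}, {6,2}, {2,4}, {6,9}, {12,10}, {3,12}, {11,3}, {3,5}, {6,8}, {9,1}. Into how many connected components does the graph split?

0 is isolated — a component by itself.
Starting from 1 we can reach 1, 2, 4, 6, 8, 9. That is one component of size 6.
Starting from 3 we can reach 3, 5, 7, 10, 11, 12. That is one component of size 6.
Total: 3 components.

3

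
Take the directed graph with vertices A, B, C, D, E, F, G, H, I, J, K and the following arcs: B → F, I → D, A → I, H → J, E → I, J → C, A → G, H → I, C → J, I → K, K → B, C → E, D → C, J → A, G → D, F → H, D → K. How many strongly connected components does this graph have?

1

{A, B, C, D, E, F, G, H, I, J, K} are all mutually reachable — one SCC of size 11.
That gives 1 strongly connected component.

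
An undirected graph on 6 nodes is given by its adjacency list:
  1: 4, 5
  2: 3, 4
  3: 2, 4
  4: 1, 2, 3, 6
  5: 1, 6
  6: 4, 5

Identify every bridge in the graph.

The edges on the cycle 4-3-2-4 are not bridges since each lies on that cycle.
Every edge lies on some cycle, so there are no bridges.

none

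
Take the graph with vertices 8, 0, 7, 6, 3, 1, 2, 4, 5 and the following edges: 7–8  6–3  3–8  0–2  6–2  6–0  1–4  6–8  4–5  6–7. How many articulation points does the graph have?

Removing 4 increases the component count from 2 to 3, so 4 is a cut vertex.
Removing 6 increases the component count from 2 to 3, so 6 is a cut vertex.
By contrast removing 0 leaves 2 components; it is not a cut vertex. No other vertex is a cut vertex either.

2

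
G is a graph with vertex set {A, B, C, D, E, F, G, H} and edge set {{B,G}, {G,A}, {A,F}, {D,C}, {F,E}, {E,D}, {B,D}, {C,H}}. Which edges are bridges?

The edges on the cycle B-G-A-F-E-D-B are not bridges since each lies on that cycle.
But removing C—H disconnects C from H; removing D—C disconnects D from C — these are bridges.

C-D, C-H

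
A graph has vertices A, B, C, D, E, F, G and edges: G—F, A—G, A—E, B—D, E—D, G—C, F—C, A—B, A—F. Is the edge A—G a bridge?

After removing A—G, the path A-F-G still connects them, so the edge is not a bridge.

No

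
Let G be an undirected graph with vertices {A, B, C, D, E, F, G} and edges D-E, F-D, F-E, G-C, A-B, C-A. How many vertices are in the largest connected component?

4

Starting from D we can reach D, E, F. That is one component of size 3.
Starting from A we can reach A, B, C, G. That is one component of size 4.
The largest has 4 vertices.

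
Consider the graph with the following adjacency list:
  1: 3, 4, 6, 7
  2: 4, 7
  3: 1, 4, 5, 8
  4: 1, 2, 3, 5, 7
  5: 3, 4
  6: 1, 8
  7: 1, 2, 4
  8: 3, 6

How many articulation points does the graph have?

0

Removing 2, for instance, still leaves 1 component. No single vertex removal increases the component count — the graph has no articulation points.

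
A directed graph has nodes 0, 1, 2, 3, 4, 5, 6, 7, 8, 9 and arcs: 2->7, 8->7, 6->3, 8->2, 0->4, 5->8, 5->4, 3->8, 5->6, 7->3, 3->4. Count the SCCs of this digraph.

7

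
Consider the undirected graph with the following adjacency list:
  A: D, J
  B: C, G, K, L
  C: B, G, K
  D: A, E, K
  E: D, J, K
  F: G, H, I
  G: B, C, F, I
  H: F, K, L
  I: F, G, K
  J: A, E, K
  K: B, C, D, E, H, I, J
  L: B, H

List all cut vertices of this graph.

Removing K increases the component count from 1 to 2, so K is a cut vertex.
By contrast removing D leaves 1 component; it is not a cut vertex. No other vertex is a cut vertex either.

K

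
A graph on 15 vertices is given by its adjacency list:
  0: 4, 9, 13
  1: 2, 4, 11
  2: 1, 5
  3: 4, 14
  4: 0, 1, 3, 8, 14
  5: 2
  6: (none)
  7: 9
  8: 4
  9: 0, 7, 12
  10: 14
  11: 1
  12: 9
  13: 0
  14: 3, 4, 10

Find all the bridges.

0-13, 0-4, 0-9, 1-11, 1-2, 1-4, 10-14, 12-9, 2-5, 4-8, 7-9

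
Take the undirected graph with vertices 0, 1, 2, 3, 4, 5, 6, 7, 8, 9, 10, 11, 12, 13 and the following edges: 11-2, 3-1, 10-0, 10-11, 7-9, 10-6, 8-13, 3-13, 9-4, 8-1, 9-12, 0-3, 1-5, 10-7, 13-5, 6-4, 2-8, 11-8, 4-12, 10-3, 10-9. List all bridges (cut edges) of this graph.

none

The edges on the cycle 10-6-4-12-9-10 are not bridges since each lies on that cycle.
Every edge lies on some cycle, so there are no bridges.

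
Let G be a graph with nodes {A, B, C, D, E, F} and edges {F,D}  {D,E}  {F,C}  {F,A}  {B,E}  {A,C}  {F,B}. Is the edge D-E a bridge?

No

After removing D-E, the path D-F-B-E still connects them, so the edge is not a bridge.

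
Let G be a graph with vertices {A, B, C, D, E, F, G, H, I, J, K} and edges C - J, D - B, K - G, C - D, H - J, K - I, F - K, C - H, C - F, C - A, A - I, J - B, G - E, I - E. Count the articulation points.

Removing C increases the component count from 1 to 2, so C is a cut vertex.
By contrast removing G leaves 1 component; it is not a cut vertex. No other vertex is a cut vertex either.

1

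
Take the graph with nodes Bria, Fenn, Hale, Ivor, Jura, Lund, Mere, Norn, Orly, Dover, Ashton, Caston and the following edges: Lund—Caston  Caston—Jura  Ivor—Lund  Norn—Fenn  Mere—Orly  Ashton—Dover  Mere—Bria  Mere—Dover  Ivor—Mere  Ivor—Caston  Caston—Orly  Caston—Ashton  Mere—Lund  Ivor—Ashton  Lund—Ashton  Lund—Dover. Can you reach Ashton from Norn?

No

The component containing Norn is {Fenn, Norn}, and Ashton is not in it.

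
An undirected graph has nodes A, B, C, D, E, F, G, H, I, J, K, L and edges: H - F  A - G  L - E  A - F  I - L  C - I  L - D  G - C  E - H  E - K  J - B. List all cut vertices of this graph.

E, L

Removing E increases the component count from 2 to 3, so E is a cut vertex.
Removing L increases the component count from 2 to 3, so L is a cut vertex.
By contrast removing K leaves 2 components; it is not a cut vertex. No other vertex is a cut vertex either.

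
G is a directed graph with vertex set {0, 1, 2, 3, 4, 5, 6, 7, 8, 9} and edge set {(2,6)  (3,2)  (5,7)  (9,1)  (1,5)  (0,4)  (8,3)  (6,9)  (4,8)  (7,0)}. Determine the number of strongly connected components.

1

{0, 1, 2, 3, 4, 5, 6, 7, 8, 9} are all mutually reachable — one SCC of size 10.
That gives 1 strongly connected component.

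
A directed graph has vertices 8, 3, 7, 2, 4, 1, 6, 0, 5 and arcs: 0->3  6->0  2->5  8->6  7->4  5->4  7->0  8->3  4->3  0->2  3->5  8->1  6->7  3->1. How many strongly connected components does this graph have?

{3, 4, 5} are all mutually reachable — one SCC of size 3.
{0} is an SCC by itself.
{1} is an SCC by itself.
{2} is an SCC by itself.
{8} is an SCC by itself.
(and 2 more singleton SCCs)
That gives 7 strongly connected components.

7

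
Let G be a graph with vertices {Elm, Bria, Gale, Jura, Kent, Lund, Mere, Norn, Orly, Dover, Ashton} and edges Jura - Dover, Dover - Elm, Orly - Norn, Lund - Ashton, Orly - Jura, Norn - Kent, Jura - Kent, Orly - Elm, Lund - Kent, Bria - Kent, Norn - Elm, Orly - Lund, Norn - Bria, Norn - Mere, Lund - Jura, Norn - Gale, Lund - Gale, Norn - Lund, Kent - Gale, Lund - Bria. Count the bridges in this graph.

2

The edges on the cycle Orly-Norn-Lund-Orly are not bridges since each lies on that cycle.
But removing Lund - Ashton disconnects Lund from Ashton; removing Norn - Mere disconnects Norn from Mere — these are bridges.
That makes 2 bridges.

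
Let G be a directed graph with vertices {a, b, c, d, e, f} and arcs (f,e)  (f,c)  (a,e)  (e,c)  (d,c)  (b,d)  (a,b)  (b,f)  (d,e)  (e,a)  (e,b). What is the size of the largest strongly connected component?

5

{a, b, d, e, f} are all mutually reachable — one SCC of size 5.
{c} is an SCC by itself.
The largest has 5 vertices.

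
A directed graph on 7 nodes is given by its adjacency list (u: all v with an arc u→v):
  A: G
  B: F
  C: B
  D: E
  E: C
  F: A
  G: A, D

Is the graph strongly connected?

Yes

From B we can reach every vertex (A, B, C, D, E, F, G), and every vertex can reach B (A, B, C, D, E, F, G). So the whole graph is one strongly connected component.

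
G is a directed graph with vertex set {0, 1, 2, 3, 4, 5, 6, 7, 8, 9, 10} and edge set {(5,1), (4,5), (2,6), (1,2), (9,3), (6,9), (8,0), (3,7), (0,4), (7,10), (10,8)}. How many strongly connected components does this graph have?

1

{0, 1, 2, 3, 4, 5, 6, 7, 8, 9, 10} are all mutually reachable — one SCC of size 11.
That gives 1 strongly connected component.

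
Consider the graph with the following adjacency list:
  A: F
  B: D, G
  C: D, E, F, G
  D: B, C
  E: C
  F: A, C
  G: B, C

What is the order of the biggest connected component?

Starting from A we can reach A, B, C, D, E, F, G. That is one component of size 7.
The largest has 7 vertices.

7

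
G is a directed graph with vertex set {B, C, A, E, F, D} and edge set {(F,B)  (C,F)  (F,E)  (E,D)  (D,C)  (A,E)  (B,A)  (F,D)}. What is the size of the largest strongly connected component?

6

{A, B, C, D, E, F} are all mutually reachable — one SCC of size 6.
The largest has 6 vertices.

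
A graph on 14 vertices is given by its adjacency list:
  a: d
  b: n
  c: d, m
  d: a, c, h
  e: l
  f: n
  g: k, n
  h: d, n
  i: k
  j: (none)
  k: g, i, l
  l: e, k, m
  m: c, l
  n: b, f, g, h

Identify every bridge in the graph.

The edges on the cycle d-c-m-l-k-g-n-h-d are not bridges since each lies on that cycle.
But removing e-l disconnects e from l; removing b-n disconnects b from n; removing f-n disconnects f from n; removing i-k disconnects i from k — these are bridges.
In total 5 edges are bridges.

a-d, b-n, e-l, f-n, i-k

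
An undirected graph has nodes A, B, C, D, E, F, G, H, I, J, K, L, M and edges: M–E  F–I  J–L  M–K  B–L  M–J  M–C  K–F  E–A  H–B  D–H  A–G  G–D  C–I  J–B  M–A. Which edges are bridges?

none

The edges on the cycle M-E-A-M are not bridges since each lies on that cycle.
Every edge lies on some cycle, so there are no bridges.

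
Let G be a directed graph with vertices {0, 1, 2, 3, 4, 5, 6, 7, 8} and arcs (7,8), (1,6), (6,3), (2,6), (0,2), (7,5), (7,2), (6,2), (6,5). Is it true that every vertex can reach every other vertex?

There is no directed path from 6 to 1, so the graph is not strongly connected.

No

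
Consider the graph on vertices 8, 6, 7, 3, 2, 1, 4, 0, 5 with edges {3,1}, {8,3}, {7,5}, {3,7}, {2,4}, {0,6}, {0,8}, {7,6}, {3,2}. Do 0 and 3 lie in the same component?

From 0 we can reach 0, 1, 2, 3, 4, 5, 6, 7, 8, which includes 3.

Yes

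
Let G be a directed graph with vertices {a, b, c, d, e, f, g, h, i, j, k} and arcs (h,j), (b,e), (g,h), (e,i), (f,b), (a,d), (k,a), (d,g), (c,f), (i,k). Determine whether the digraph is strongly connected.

There is no directed path from e to c, so the graph is not strongly connected.

No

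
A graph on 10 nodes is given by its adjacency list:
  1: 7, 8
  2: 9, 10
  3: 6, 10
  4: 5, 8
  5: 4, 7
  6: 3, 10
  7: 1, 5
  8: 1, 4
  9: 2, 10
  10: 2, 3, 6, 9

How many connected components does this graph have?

2

Starting from 1 we can reach 1, 4, 5, 7, 8. That is one component of size 5.
Starting from 2 we can reach 2, 3, 6, 9, 10. That is one component of size 5.
Total: 2 components.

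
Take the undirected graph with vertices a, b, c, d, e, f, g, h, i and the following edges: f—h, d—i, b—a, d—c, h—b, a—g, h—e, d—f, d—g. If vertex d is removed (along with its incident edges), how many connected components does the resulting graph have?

3

With d gone, the remaining components are: {c}; {i}; {a, b, e, f, g, h}.
That is 3 components.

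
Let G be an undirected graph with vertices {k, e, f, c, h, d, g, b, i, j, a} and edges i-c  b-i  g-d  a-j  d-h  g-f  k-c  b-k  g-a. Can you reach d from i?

The component containing i is {b, c, i, k}, and d is not in it.

No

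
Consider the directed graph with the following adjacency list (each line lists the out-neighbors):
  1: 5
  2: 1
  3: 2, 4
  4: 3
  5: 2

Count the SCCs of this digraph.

{1, 2, 5} are all mutually reachable — one SCC of size 3.
{3, 4} are all mutually reachable — one SCC of size 2.
That gives 2 strongly connected components.

2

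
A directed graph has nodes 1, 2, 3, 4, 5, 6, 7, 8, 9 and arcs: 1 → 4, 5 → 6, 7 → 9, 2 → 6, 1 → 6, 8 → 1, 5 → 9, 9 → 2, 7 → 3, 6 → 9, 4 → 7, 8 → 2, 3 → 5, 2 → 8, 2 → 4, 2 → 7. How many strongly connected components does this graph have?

1

{1, 2, 3, 4, 5, 6, 7, 8, 9} are all mutually reachable — one SCC of size 9.
That gives 1 strongly connected component.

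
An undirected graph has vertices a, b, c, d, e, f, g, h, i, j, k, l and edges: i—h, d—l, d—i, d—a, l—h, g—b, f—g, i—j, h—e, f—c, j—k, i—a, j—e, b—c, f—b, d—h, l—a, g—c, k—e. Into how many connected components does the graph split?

2

Starting from b we can reach b, c, f, g. That is one component of size 4.
Starting from a we can reach a, d, e, h, i, j, k, l. That is one component of size 8.
Total: 2 components.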